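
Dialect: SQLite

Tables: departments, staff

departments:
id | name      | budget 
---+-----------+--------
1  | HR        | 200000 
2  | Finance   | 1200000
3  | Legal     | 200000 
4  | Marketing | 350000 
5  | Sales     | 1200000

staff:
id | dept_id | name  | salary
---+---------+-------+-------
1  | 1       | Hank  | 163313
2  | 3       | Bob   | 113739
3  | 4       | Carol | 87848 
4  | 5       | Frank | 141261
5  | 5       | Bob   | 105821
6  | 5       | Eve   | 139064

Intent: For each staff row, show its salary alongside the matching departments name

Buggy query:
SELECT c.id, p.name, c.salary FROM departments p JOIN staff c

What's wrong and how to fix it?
Bug: Missing join condition: each staff row is matched to all departments rows instead of just its own

Fix: Add ON c.dept_id = p.id to the JOIN

Corrected query:
SELECT c.id, p.name, c.salary FROM departments p JOIN staff c ON c.dept_id = p.id

Result:
id | name      | salary
---+-----------+-------
1  | HR        | 163313
2  | Legal     | 113739
3  | Marketing | 87848 
4  | Sales     | 141261
5  | Sales     | 105821
6  | Sales     | 139064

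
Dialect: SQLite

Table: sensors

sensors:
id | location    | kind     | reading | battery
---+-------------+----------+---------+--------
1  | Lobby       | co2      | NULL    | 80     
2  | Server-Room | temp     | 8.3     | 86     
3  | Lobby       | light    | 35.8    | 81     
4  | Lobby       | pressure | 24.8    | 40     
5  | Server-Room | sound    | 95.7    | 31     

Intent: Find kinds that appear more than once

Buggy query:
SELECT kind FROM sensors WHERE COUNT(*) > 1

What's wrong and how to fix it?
Bug: COUNT(*) is an aggregate and cannot be used in WHERE

Fix: Group first, then use HAVING for the count condition

Corrected query:
SELECT kind FROM sensors GROUP BY kind HAVING COUNT(*) > 1

Result:
(no rows)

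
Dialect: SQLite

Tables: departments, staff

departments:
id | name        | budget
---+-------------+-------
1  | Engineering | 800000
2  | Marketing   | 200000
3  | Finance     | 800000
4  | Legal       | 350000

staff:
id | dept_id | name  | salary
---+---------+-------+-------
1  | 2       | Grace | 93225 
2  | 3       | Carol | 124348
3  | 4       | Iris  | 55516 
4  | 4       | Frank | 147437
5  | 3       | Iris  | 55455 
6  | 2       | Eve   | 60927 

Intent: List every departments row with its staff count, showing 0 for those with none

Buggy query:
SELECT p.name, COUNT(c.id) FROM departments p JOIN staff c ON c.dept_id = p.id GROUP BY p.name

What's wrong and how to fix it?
Bug: An inner join excludes parents with zero children

Fix: Switch to LEFT JOIN to retain unmatched parent rows

Corrected query:
SELECT p.name, COUNT(c.id) FROM departments p LEFT JOIN staff c ON c.dept_id = p.id GROUP BY p.name

Result:
name        | COUNT(c.id)
------------+------------
Engineering | 0          
Finance     | 2          
Legal       | 2          
Marketing   | 2          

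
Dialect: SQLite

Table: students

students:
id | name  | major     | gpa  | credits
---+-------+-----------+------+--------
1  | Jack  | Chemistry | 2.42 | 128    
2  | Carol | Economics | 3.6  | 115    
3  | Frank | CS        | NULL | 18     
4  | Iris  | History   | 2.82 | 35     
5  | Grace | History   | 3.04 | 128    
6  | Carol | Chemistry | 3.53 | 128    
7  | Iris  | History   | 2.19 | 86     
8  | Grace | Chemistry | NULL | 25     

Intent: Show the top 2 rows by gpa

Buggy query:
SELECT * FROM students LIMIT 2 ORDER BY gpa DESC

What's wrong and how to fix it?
Bug: LIMIT must come after ORDER BY

Fix: Swap the clauses: ORDER BY first, then LIMIT

Corrected query:
SELECT * FROM students ORDER BY gpa DESC LIMIT 2

Result:
id | name  | major     | gpa  | credits
---+-------+-----------+------+--------
2  | Carol | Economics | 3.6  | 115    
6  | Carol | Chemistry | 3.53 | 128    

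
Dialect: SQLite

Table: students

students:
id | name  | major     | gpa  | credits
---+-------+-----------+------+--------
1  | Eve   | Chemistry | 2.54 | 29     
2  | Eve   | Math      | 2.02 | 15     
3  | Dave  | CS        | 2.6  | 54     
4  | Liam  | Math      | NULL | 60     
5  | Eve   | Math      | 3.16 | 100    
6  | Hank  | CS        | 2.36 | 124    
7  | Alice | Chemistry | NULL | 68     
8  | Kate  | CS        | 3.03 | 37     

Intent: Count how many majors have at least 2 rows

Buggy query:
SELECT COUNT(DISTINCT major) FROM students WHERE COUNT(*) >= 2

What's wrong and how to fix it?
Bug: COUNT(*) cannot appear in WHERE; the per-group count doesn't exist yet

Fix: Group first with HAVING COUNT(*) >= 2, then COUNT the resulting groups

Corrected query:
SELECT COUNT(*) FROM (SELECT major FROM students GROUP BY major HAVING COUNT(*) >= 2)

Result:
COUNT(*)
--------
3       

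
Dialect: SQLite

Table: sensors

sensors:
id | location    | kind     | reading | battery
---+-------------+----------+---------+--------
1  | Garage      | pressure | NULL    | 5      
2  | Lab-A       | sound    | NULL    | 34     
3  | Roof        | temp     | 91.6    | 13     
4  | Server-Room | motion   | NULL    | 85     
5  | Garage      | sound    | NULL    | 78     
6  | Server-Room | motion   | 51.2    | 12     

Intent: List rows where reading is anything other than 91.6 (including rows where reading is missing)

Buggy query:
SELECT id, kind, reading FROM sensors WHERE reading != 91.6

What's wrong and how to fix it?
Bug: Inequality against NULL is unknown, not true; rows with NULL are dropped

Fix: Add an explicit OR reading IS NULL to include the missing-value rows

Corrected query:
SELECT id, kind, reading FROM sensors WHERE reading != 91.6 OR reading IS NULL

Result:
id | kind     | reading
---+----------+--------
1  | pressure | NULL   
2  | sound    | NULL   
4  | motion   | NULL   
5  | sound    | NULL   
6  | motion   | 51.2   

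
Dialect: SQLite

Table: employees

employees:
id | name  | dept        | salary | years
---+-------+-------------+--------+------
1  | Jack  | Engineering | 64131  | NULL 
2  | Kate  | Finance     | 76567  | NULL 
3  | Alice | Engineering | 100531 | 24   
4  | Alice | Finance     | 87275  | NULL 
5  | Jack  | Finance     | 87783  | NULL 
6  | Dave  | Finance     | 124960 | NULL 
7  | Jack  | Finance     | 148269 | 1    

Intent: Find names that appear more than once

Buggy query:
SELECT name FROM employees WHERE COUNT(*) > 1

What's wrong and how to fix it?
Bug: COUNT(*) is an aggregate and cannot be used in WHERE

Fix: GROUP BY name, then filter groups with HAVING COUNT(*) > 1

Corrected query:
SELECT name FROM employees GROUP BY name HAVING COUNT(*) > 1

Result:
name 
-----
Alice
Jack 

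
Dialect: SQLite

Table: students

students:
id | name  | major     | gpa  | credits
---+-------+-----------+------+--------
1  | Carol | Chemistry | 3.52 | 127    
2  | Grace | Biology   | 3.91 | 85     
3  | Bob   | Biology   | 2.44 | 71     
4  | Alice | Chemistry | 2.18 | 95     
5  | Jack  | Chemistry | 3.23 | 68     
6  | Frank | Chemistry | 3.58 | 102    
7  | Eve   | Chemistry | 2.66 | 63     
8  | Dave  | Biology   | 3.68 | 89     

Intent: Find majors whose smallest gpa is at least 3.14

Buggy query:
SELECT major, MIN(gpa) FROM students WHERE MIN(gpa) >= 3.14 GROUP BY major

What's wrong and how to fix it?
Bug: MIN() in WHERE is a misuse of aggregate

Fix: Use HAVING for the per-group MIN condition

Corrected query:
SELECT major, MIN(gpa) FROM students GROUP BY major HAVING MIN(gpa) >= 3.14

Result:
(no rows)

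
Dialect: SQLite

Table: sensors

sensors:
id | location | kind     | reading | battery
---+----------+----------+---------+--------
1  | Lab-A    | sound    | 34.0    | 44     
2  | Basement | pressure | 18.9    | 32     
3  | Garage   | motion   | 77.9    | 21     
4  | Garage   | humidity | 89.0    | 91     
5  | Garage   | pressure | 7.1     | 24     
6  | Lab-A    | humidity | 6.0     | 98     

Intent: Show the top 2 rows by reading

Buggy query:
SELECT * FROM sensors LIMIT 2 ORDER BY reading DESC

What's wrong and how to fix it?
Bug: LIMIT must come after ORDER BY

Fix: Sort with ORDER BY, then apply LIMIT

Corrected query:
SELECT * FROM sensors ORDER BY reading DESC LIMIT 2

Result:
id | location | kind     | reading | battery
---+----------+----------+---------+--------
4  | Garage   | humidity | 89      | 91     
3  | Garage   | motion   | 77.9    | 21     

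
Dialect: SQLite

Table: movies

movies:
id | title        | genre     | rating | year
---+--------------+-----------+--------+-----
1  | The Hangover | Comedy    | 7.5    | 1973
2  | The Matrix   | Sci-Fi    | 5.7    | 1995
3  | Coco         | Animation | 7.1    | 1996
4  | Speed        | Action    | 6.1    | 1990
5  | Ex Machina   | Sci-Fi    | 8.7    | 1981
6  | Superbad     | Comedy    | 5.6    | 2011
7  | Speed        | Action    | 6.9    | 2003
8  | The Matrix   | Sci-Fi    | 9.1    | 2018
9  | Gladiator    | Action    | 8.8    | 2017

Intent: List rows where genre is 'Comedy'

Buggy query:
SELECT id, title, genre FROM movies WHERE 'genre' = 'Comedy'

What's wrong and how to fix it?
Bug: 'genre' in single quotes is a string literal, not the column; the comparison is literal-vs-literal and never true

Fix: Reference the column as genre without single quotes

Corrected query:
SELECT id, title, genre FROM movies WHERE genre = 'Comedy'

Result:
id | title        | genre 
---+--------------+-------
1  | The Hangover | Comedy
6  | Superbad     | Comedy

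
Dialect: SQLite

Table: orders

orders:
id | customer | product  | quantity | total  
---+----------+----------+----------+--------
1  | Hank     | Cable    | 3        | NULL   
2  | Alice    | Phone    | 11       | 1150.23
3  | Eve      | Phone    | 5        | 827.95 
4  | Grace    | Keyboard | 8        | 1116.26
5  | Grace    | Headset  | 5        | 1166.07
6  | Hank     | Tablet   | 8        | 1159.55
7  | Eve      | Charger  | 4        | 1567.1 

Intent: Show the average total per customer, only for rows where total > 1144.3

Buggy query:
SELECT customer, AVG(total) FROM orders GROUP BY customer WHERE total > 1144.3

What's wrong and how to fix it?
Bug: WHERE cannot follow GROUP BY

Fix: Move the WHERE clause before GROUP BY

Corrected query:
SELECT customer, AVG(total) FROM orders WHERE total > 1144.3 GROUP BY customer

Result:
customer | AVG(total)
---------+-----------
Alice    | 1150.23   
Eve      | 1567.1    
Grace    | 1166.07   
Hank     | 1159.55   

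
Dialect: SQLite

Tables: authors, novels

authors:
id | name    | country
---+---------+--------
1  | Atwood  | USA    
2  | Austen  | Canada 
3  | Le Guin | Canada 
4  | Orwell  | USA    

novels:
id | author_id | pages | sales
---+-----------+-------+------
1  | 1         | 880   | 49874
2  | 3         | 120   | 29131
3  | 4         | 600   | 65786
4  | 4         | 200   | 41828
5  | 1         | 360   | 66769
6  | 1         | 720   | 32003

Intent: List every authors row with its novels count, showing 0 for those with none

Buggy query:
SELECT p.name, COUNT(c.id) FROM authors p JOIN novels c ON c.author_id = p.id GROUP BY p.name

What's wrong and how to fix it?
Bug: INNER JOIN drops authors rows that have no matching novels rows

Fix: Switch to LEFT JOIN to retain unmatched parent rows

Corrected query:
SELECT p.name, COUNT(c.id) FROM authors p LEFT JOIN novels c ON c.author_id = p.id GROUP BY p.name

Result:
name    | COUNT(c.id)
--------+------------
Atwood  | 3          
Austen  | 0          
Le Guin | 1          
Orwell  | 2          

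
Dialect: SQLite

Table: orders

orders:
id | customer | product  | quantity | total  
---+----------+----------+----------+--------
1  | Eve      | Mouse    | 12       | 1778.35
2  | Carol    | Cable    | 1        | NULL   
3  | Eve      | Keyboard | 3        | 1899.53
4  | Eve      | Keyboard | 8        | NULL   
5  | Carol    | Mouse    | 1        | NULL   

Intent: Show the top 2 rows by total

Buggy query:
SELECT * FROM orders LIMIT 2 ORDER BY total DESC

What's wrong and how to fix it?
Bug: LIMIT must come after ORDER BY

Fix: Swap the clauses: ORDER BY first, then LIMIT

Corrected query:
SELECT * FROM orders ORDER BY total DESC LIMIT 2

Result:
id | customer | product  | quantity | total  
---+----------+----------+----------+--------
3  | Eve      | Keyboard | 3        | 1899.53
1  | Eve      | Mouse    | 12       | 1778.35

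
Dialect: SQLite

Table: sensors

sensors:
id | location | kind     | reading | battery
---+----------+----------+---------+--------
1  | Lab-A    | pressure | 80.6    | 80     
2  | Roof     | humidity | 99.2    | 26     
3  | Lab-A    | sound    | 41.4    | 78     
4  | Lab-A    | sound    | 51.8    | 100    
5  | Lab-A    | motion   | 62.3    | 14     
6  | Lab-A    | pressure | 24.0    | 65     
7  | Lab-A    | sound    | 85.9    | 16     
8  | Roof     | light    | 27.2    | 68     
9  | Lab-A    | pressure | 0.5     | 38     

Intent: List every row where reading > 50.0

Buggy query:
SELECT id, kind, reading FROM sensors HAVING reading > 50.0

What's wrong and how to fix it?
Bug: This is a non-aggregate query (no GROUP BY, no aggregates), so in SQLite the HAVING clause is invalid here; a row-level condition belongs in WHERE

Fix: Replace HAVING with WHERE since the condition applies to individual rows

Corrected query:
SELECT id, kind, reading FROM sensors WHERE reading > 50.0

Result:
id | kind     | reading
---+----------+--------
1  | pressure | 80.6   
2  | humidity | 99.2   
4  | sound    | 51.8   
5  | motion   | 62.3   
7  | sound    | 85.9   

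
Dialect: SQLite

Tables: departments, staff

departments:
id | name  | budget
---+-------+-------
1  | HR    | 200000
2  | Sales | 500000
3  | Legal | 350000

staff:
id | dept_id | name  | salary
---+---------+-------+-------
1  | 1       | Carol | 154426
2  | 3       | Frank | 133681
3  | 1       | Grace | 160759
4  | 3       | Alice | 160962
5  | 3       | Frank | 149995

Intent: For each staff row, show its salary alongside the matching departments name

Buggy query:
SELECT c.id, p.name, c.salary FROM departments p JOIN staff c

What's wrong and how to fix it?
Bug: Missing join condition: each staff row is matched to all departments rows instead of just its own

Fix: Add ON c.dept_id = p.id to the JOIN

Corrected query:
SELECT c.id, p.name, c.salary FROM departments p JOIN staff c ON c.dept_id = p.id

Result:
id | name  | salary
---+-------+-------
1  | HR    | 154426
2  | Legal | 133681
3  | HR    | 160759
4  | Legal | 160962
5  | Legal | 149995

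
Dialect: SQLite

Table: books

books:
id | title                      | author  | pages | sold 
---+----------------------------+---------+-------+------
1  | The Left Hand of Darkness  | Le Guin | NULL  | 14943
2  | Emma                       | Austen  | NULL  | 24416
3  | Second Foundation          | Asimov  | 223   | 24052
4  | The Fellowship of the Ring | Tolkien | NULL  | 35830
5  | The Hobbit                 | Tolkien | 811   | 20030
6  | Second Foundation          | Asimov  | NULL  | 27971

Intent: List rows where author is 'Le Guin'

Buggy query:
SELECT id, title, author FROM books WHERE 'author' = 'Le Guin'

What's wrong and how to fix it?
Bug: Single quotes denote string literals in SQL; the column name is being compared as a constant string

Fix: Reference the column as author without single quotes

Corrected query:
SELECT id, title, author FROM books WHERE author = 'Le Guin'

Result:
id | title                     | author 
---+---------------------------+--------
1  | The Left Hand of Darkness | Le Guin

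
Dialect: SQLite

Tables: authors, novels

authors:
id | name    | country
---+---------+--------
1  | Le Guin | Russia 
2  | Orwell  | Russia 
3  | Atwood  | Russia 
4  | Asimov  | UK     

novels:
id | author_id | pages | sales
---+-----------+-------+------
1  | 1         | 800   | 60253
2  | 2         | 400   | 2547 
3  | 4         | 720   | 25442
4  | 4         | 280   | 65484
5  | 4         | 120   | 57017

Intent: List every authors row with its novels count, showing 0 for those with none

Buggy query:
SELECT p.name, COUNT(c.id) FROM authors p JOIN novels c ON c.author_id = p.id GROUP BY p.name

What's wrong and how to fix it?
Bug: An inner join excludes parents with zero children

Fix: Switch to LEFT JOIN to retain unmatched parent rows

Corrected query:
SELECT p.name, COUNT(c.id) FROM authors p LEFT JOIN novels c ON c.author_id = p.id GROUP BY p.name

Result:
name    | COUNT(c.id)
--------+------------
Asimov  | 3          
Atwood  | 0          
Le Guin | 1          
Orwell  | 1          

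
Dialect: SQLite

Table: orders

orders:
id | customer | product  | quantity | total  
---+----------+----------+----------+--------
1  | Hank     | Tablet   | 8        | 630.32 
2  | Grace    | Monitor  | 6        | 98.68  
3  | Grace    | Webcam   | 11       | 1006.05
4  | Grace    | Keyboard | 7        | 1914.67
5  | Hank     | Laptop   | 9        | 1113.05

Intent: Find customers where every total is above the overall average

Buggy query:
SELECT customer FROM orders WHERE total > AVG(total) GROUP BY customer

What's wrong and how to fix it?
Bug: AVG() is an aggregate; it can't sit directly in WHERE

Fix: Use a subquery for AVG and a HAVING MIN(...) filter so the condition holds for every row in the group

Corrected query:
SELECT customer FROM orders GROUP BY customer HAVING MIN(total) > (SELECT AVG(total) FROM orders)

Result:
(no rows)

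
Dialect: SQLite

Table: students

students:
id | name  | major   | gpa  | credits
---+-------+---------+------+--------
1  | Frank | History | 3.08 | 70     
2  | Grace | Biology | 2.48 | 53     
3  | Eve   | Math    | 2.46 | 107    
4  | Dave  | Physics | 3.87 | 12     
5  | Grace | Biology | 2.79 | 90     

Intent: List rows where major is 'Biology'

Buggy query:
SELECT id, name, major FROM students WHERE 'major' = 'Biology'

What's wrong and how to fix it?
Bug: 'major' in single quotes is a string literal, not the column; the comparison is literal-vs-literal and never true

Fix: Remove the quotes around the column name (or use double quotes for an identifier)

Corrected query:
SELECT id, name, major FROM students WHERE major = 'Biology'

Result:
id | name  | major  
---+-------+--------
2  | Grace | Biology
5  | Grace | Biology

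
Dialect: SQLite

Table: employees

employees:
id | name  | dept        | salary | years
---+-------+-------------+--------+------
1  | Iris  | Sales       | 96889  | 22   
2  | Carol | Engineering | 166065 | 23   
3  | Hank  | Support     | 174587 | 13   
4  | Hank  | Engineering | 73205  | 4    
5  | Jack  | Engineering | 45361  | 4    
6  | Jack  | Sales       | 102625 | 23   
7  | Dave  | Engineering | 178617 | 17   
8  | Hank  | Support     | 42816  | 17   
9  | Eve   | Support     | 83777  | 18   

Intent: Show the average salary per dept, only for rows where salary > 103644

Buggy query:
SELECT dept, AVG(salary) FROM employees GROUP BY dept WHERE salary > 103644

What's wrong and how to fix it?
Bug: WHERE cannot follow GROUP BY

Fix: Move the WHERE clause before GROUP BY

Corrected query:
SELECT dept, AVG(salary) FROM employees WHERE salary > 103644 GROUP BY dept

Result:
dept        | AVG(salary)
------------+------------
Engineering | 172341     
Support     | 174587     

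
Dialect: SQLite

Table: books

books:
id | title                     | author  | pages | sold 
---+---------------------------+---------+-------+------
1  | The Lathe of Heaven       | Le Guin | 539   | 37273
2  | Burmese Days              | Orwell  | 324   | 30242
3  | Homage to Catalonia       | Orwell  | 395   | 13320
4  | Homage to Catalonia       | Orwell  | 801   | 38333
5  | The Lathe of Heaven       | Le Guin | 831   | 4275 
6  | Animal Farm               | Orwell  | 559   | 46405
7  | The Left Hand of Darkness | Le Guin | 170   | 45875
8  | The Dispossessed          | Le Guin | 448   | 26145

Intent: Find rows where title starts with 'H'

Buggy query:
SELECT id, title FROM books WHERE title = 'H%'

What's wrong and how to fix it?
Bug: '=' compares the literal string including the % character; pattern matching needs LIKE

Fix: Replace '=' with LIKE so 'H%' is treated as a pattern

Corrected query:
SELECT id, title FROM books WHERE title LIKE 'H%'

Result:
id | title              
---+--------------------
3  | Homage to Catalonia
4  | Homage to Catalonia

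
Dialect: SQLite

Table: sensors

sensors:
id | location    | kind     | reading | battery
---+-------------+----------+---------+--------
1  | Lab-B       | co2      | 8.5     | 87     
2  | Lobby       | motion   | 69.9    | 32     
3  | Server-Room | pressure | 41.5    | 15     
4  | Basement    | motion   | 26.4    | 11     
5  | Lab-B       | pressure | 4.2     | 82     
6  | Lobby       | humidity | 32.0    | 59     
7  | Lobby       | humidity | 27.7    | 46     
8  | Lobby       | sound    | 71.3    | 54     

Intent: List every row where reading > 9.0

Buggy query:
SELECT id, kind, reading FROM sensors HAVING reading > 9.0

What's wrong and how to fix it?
Bug: HAVING filters the output of aggregation, but this query has no GROUP BY and no aggregate functions, so SQLite rejects it (HAVING clause on a non-aggregate query); the condition here is per row

Fix: Replace HAVING with WHERE since the condition applies to individual rows

Corrected query:
SELECT id, kind, reading FROM sensors WHERE reading > 9.0

Result:
id | kind     | reading
---+----------+--------
2  | motion   | 69.9   
3  | pressure | 41.5   
4  | motion   | 26.4   
6  | humidity | 32     
7  | humidity | 27.7   
8  | sound    | 71.3   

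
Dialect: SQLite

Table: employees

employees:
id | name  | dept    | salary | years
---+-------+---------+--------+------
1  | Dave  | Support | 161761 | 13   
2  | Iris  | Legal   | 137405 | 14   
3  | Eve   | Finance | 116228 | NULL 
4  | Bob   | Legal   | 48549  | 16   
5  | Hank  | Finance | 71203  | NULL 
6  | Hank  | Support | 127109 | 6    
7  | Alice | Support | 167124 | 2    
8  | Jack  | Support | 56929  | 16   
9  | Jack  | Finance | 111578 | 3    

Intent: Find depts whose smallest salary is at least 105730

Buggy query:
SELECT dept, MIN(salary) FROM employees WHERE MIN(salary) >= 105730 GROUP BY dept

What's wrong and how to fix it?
Bug: MIN() in WHERE is a misuse of aggregate

Fix: Replace WHERE with HAVING after the GROUP BY

Corrected query:
SELECT dept, MIN(salary) FROM employees GROUP BY dept HAVING MIN(salary) >= 105730

Result:
(no rows)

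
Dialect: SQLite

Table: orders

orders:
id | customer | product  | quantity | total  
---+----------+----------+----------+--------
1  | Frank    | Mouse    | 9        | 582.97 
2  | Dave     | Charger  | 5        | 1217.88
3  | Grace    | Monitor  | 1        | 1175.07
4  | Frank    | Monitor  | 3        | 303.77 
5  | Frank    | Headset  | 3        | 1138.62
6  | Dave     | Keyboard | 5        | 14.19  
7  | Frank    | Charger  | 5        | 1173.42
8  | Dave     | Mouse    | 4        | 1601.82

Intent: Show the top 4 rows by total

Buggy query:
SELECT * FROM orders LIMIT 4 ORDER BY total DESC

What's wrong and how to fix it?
Bug: LIMIT must come after ORDER BY

Fix: Sort with ORDER BY, then apply LIMIT

Corrected query:
SELECT * FROM orders ORDER BY total DESC LIMIT 4

Result:
id | customer | product | quantity | total  
---+----------+---------+----------+--------
8  | Dave     | Mouse   | 4        | 1601.82
2  | Dave     | Charger | 5        | 1217.88
3  | Grace    | Monitor | 1        | 1175.07
7  | Frank    | Charger | 5        | 1173.42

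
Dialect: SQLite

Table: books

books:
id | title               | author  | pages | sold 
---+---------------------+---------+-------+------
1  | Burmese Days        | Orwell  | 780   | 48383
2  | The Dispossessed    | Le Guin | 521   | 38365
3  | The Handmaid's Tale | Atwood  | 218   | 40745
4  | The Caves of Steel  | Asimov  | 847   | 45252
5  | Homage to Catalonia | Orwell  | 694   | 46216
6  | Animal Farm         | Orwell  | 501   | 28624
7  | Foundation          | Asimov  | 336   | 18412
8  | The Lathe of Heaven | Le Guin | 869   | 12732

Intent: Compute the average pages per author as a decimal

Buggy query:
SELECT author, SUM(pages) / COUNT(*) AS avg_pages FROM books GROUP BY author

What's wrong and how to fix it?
Bug: SUM(pages) and COUNT(*) are both integers; the division truncates the fractional part

Fix: Multiply by 1.0 (or CAST to REAL) to force floating-point division

Corrected query:
SELECT author, SUM(pages) * 1.0 / COUNT(*) AS avg_pages FROM books GROUP BY author

Result:
author  | avg_pages 
--------+-----------
Asimov  | 591.5     
Atwood  | 218       
Le Guin | 695       
Orwell  | 658.333333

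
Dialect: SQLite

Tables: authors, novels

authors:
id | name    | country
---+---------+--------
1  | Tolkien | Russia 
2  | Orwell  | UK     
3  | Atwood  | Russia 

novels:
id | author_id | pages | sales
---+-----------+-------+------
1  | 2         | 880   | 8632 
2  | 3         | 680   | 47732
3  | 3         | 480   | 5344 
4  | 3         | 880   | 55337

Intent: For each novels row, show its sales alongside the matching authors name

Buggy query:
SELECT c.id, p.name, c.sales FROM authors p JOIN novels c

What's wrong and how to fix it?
Bug: Missing join condition: each novels row is matched to all authors rows instead of just its own

Fix: Add ON c.author_id = p.id to the JOIN

Corrected query:
SELECT c.id, p.name, c.sales FROM authors p JOIN novels c ON c.author_id = p.id

Result:
id | name   | sales
---+--------+------
1  | Orwell | 8632 
2  | Atwood | 47732
3  | Atwood | 5344 
4  | Atwood | 55337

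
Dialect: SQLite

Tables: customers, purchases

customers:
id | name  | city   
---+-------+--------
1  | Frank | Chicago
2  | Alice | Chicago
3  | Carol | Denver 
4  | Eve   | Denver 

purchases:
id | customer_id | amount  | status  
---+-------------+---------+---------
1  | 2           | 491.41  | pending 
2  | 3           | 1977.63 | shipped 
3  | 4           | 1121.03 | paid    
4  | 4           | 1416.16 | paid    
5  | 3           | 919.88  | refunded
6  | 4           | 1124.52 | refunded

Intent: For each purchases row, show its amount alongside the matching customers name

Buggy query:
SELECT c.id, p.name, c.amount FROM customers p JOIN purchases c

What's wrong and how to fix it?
Bug: JOIN with no ON clause produces a cartesian product; every purchases row pairs with every customers row

Fix: Specify the join condition linking the foreign key to the parent id

Corrected query:
SELECT c.id, p.name, c.amount FROM customers p JOIN purchases c ON c.customer_id = p.id

Result:
id | name  | amount 
---+-------+--------
1  | Alice | 491.41 
2  | Carol | 1977.63
3  | Eve   | 1121.03
4  | Eve   | 1416.16
5  | Carol | 919.88 
6  | Eve   | 1124.52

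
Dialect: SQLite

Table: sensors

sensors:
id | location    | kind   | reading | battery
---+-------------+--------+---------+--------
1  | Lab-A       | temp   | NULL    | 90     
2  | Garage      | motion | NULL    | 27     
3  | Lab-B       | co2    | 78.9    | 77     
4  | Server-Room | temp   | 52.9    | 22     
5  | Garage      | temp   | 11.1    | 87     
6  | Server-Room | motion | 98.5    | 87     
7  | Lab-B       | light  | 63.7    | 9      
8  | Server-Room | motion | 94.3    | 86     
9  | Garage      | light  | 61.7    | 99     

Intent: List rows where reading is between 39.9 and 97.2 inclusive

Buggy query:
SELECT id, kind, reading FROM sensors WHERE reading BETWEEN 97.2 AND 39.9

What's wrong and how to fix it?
Bug: BETWEEN expects the lower bound first; with 97.2 AND 39.9 the range is empty

Fix: Swap the bounds so the smaller value comes first

Corrected query:
SELECT id, kind, reading FROM sensors WHERE reading BETWEEN 39.9 AND 97.2

Result:
id | kind   | reading
---+--------+--------
3  | co2    | 78.9   
4  | temp   | 52.9   
7  | light  | 63.7   
8  | motion | 94.3   
9  | light  | 61.7   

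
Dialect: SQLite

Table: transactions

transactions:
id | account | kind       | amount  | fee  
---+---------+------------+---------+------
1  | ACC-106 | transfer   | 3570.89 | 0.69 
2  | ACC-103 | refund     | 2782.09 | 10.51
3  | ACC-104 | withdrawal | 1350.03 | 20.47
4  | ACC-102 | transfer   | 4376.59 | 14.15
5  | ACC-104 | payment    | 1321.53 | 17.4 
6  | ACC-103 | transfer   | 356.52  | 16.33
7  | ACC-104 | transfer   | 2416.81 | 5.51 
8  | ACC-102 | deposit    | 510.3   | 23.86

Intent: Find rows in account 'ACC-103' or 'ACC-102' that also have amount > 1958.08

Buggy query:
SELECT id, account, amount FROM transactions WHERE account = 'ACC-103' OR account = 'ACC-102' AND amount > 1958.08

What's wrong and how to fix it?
Bug: Without parentheses, AND is evaluated before OR, so the amount filter only applies to the 'ACC-102' branch

Fix: Add parentheses around the OR so the AND applies to both alternatives

Corrected query:
SELECT id, account, amount FROM transactions WHERE (account = 'ACC-103' OR account = 'ACC-102') AND amount > 1958.08

Result:
id | account | amount 
---+---------+--------
2  | ACC-103 | 2782.09
4  | ACC-102 | 4376.59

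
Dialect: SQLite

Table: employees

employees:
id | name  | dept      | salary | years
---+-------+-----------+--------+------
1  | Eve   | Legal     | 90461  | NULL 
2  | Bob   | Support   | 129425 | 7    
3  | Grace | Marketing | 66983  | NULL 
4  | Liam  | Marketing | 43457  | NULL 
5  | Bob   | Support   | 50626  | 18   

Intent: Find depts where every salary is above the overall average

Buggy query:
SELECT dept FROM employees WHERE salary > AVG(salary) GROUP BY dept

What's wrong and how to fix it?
Bug: AVG() is an aggregate; it can't sit directly in WHERE

Fix: Use a subquery for AVG and a HAVING MIN(...) filter so the condition holds for every row in the group

Corrected query:
SELECT dept FROM employees GROUP BY dept HAVING MIN(salary) > (SELECT AVG(salary) FROM employees)

Result:
dept 
-----
Legal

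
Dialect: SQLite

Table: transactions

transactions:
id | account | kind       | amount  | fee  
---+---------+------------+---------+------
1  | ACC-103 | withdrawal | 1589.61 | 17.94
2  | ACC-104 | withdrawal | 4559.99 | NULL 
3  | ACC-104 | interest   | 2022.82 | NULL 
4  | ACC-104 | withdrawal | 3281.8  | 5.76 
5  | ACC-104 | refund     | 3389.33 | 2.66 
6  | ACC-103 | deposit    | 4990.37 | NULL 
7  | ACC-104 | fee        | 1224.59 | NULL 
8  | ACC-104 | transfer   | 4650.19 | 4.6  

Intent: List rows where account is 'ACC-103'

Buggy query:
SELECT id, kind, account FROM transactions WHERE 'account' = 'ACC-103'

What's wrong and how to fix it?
Bug: 'account' in single quotes is a string literal, not the column; the comparison is literal-vs-literal and never true

Fix: Reference the column as account without single quotes

Corrected query:
SELECT id, kind, account FROM transactions WHERE account = 'ACC-103'

Result:
id | kind       | account
---+------------+--------
1  | withdrawal | ACC-103
6  | deposit    | ACC-103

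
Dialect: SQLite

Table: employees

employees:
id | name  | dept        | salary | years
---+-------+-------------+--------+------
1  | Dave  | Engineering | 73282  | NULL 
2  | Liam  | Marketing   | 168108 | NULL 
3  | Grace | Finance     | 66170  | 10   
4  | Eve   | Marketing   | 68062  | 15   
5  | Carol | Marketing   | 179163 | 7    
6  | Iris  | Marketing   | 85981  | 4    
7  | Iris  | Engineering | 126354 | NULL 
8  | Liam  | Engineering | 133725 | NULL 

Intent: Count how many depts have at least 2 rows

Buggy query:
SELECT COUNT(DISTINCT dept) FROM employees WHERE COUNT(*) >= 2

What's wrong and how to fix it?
Bug: WHERE filters individual rows, not groups, so a group-level COUNT is invalid there

Fix: Group first with HAVING COUNT(*) >= 2, then COUNT the resulting groups

Corrected query:
SELECT COUNT(*) FROM (SELECT dept FROM employees GROUP BY dept HAVING COUNT(*) >= 2)

Result:
COUNT(*)
--------
2       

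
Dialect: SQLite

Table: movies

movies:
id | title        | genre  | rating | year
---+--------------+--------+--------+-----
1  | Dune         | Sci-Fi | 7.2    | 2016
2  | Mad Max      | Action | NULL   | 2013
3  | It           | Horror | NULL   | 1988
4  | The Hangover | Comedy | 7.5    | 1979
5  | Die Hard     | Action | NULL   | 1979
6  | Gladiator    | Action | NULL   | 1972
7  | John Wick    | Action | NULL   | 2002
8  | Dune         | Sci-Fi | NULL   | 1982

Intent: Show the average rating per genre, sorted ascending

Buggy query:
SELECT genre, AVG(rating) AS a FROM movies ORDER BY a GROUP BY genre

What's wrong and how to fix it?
Bug: GROUP BY must precede ORDER BY

Fix: Move ORDER BY to the end, after GROUP BY

Corrected query:
SELECT genre, AVG(rating) AS a FROM movies GROUP BY genre ORDER BY a

Result:
genre  | a   
-------+-----
Action | NULL
Horror | NULL
Sci-Fi | 7.2 
Comedy | 7.5 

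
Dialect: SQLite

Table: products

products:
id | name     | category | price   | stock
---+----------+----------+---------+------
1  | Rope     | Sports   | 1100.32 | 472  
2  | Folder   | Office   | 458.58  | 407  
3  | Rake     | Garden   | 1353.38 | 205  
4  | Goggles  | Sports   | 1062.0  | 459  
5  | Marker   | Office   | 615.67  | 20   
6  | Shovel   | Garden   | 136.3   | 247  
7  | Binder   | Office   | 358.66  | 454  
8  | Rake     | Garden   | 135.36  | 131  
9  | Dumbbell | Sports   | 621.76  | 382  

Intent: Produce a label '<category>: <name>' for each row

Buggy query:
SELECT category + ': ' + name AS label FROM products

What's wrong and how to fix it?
Bug: SQLite uses || for string concatenation; + coerces text to numbers (yielding 0)

Fix: Replace + with || to concatenate text

Corrected query:
SELECT category || ': ' || name AS label FROM products

Result:
label           
----------------
Sports: Rope    
Office: Folder  
Garden: Rake    
Sports: Goggles 
Office: Marker  
Garden: Shovel  
Office: Binder  
Garden: Rake    
Sports: Dumbbell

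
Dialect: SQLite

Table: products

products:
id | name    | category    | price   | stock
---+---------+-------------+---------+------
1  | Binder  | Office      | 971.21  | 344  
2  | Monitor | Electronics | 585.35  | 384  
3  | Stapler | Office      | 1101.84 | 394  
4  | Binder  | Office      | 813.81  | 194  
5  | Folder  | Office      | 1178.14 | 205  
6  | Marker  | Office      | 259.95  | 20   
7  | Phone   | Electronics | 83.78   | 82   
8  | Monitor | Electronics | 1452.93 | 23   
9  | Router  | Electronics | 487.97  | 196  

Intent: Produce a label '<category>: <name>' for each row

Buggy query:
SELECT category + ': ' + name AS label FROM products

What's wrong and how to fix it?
Bug: '+' is numeric addition; on text columns SQLite converts them to 0 instead of concatenating

Fix: Replace + with || to concatenate text

Corrected query:
SELECT category || ': ' || name AS label FROM products

Result:
label               
--------------------
Office: Binder      
Electronics: Monitor
Office: Stapler     
Office: Binder      
Office: Folder      
Office: Marker      
Electronics: Phone  
Electronics: Monitor
Electronics: Router 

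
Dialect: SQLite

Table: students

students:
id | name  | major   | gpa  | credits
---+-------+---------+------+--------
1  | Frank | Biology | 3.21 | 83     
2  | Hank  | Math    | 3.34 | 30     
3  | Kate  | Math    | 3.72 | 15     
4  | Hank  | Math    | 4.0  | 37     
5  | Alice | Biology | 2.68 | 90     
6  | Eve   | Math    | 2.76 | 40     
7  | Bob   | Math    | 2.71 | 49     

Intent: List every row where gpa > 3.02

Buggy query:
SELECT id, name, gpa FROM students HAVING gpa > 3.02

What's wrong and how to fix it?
Bug: HAVING filters the output of aggregation, but this query has no GROUP BY and no aggregate functions, so SQLite rejects it (HAVING clause on a non-aggregate query); the condition here is per row

Fix: Replace HAVING with WHERE since the condition applies to individual rows

Corrected query:
SELECT id, name, gpa FROM students WHERE gpa > 3.02

Result:
id | name  | gpa 
---+-------+-----
1  | Frank | 3.21
2  | Hank  | 3.34
3  | Kate  | 3.72
4  | Hank  | 4   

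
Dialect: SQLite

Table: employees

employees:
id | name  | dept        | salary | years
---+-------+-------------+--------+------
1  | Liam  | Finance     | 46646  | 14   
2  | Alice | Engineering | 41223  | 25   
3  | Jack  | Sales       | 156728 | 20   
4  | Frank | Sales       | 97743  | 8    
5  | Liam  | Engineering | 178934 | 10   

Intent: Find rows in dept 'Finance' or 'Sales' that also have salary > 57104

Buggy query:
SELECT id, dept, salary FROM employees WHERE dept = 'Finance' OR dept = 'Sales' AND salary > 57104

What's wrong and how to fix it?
Bug: AND binds tighter than OR, so this parses as dept = 'Finance' OR (dept = 'Sales' AND salary > 57104)

Fix: Group the OR with parentheses (or use IN), then AND the threshold

Corrected query:
SELECT id, dept, salary FROM employees WHERE (dept = 'Finance' OR dept = 'Sales') AND salary > 57104

Result:
id | dept  | salary
---+-------+-------
3  | Sales | 156728
4  | Sales | 97743 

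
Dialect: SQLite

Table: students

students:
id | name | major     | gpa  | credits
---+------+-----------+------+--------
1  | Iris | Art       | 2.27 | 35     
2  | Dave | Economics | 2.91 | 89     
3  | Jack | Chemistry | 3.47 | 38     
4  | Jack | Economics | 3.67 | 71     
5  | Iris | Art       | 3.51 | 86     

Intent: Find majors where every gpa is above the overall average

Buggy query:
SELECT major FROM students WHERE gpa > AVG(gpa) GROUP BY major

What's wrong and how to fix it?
Bug: WHERE evaluates per row before aggregation, so AVG() is unavailable

Fix: Compute the overall average in a scalar subquery and compare each group's MIN against it in HAVING

Corrected query:
SELECT major FROM students GROUP BY major HAVING MIN(gpa) > (SELECT AVG(gpa) FROM students)

Result:
major    
---------
Chemistry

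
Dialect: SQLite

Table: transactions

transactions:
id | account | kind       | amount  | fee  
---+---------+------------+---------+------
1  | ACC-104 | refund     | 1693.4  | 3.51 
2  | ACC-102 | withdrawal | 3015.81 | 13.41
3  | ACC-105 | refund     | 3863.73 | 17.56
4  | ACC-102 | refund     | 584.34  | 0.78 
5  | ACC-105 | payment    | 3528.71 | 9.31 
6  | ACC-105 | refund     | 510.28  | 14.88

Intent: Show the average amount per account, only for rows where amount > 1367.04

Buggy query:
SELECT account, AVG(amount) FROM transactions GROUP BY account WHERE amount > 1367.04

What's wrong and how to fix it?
Bug: Row-level WHERE must come before GROUP BY in the clause order

Fix: Move the WHERE clause before GROUP BY

Corrected query:
SELECT account, AVG(amount) FROM transactions WHERE amount > 1367.04 GROUP BY account

Result:
account | AVG(amount)
--------+------------
ACC-102 | 3015.81    
ACC-104 | 1693.4     
ACC-105 | 3696.22    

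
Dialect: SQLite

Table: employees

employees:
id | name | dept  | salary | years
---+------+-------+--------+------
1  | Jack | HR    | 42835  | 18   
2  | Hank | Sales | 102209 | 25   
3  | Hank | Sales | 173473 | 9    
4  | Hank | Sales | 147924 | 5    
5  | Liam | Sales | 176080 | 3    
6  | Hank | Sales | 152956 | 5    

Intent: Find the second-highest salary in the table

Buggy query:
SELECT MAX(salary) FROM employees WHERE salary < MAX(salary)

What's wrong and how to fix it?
Bug: The inner MAX is an aggregate inside WHERE, which is not allowed

Fix: Compute the overall MAX in a subquery, then take MAX of rows below it

Corrected query:
SELECT MAX(salary) FROM employees WHERE salary < (SELECT MAX(salary) FROM employees)

Result:
MAX(salary)
-----------
173473     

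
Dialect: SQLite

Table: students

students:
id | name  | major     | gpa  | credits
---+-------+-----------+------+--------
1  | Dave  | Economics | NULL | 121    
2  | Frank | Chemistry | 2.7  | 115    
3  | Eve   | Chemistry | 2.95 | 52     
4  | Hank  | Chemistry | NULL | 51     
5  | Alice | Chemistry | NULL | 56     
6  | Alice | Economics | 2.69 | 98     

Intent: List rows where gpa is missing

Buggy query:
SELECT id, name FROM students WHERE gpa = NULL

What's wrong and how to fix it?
Bug: Comparing to NULL with '=' never matches; NULL = NULL is unknown, not true

Fix: Replace '= NULL' with 'IS NULL'

Corrected query:
SELECT id, name FROM students WHERE gpa IS NULL

Result:
id | name 
---+------
1  | Dave 
4  | Hank 
5  | Alice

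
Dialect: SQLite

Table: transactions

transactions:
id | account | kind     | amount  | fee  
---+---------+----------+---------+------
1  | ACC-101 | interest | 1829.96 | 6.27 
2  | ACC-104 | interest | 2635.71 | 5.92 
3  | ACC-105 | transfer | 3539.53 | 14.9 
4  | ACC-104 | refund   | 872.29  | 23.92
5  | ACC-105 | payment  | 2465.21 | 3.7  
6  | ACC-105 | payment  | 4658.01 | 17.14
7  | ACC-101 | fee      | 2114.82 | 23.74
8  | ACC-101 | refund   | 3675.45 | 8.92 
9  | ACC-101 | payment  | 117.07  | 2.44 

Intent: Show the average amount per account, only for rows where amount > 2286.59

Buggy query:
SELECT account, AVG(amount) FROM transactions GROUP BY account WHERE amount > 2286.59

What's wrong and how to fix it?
Bug: WHERE cannot follow GROUP BY

Fix: Move the WHERE clause before GROUP BY

Corrected query:
SELECT account, AVG(amount) FROM transactions WHERE amount > 2286.59 GROUP BY account

Result:
account | AVG(amount)
--------+------------
ACC-101 | 3675.45    
ACC-104 | 2635.71    
ACC-105 | 3554.25    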